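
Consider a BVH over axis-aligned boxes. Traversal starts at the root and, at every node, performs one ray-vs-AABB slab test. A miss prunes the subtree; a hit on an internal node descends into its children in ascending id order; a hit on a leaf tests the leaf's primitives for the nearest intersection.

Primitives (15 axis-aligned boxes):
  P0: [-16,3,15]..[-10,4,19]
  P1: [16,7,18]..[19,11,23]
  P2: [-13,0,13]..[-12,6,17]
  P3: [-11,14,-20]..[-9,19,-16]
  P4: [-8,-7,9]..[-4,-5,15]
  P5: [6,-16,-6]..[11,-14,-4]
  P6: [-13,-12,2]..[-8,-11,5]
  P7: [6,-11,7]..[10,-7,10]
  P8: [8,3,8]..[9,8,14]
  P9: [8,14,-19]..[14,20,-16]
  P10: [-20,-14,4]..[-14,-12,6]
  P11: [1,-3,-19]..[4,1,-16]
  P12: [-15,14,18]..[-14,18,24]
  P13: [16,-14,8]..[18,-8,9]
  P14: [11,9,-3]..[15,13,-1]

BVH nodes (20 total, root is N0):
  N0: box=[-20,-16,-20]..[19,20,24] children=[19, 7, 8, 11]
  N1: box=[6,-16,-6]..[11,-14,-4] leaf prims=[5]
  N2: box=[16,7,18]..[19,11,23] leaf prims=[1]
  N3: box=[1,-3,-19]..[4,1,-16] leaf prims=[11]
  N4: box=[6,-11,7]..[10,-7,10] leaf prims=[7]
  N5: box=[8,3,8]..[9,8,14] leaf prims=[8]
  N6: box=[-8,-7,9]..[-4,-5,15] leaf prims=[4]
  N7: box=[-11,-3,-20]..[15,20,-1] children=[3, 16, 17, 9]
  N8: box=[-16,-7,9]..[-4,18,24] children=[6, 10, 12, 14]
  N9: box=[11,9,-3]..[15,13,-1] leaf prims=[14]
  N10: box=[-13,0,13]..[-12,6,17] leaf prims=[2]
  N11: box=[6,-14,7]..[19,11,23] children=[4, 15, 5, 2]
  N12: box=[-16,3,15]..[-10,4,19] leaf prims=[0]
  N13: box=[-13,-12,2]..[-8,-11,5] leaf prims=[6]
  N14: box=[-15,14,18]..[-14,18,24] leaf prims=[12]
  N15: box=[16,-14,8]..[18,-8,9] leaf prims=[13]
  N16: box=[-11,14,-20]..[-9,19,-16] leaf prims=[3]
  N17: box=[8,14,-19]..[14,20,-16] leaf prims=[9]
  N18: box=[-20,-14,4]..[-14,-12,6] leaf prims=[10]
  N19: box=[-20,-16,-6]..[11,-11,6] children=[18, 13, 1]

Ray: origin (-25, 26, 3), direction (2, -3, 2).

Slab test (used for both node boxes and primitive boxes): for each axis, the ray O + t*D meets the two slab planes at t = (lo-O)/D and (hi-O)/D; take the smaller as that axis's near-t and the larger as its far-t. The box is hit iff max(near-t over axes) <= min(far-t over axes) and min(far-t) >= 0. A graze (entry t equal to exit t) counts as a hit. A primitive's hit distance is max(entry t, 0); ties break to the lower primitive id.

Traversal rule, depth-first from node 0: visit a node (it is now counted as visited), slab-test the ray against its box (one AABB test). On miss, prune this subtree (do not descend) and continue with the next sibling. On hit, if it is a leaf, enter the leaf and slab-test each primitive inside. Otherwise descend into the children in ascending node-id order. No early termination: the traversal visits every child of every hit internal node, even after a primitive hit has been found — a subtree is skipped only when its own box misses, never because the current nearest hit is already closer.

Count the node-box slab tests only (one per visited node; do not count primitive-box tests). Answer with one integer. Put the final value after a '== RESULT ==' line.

Traverse from the root:
N0 x:[5/2,22] y:[2,14] z:[-23/2,21/2] -> hit [5/2,21/2], descend [7, 8, 11, 19]
  N7 x:[7,20] y:[2,29/3] z:[-23/2,-2] -> miss, prune
  N8 x:[9/2,21/2] y:[8/3,11] z:[3,21/2] -> hit [9/2,21/2], descend [6, 10, 12, 14]
    N6 x:[17/2,21/2] y:[31/3,11] z:[3,6] -> miss, prune
    N10 x:[6,13/2] y:[20/3,26/3] z:[5,7] -> miss, prune
    N12 x:[9/2,15/2] y:[22/3,23/3] z:[6,8] -> hit [22/3,15/2] leaf, test {P0@t=22/3}
    N14 x:[5,11/2] y:[8/3,4] z:[15/2,21/2] -> miss, prune
  N11 x:[31/2,22] y:[5,40/3] z:[2,10] -> miss, prune
  N19 x:[5/2,18] y:[37/3,14] z:[-9/2,3/2] -> miss, prune

Summary -> nodes [0, 7, 8, 6, 10, 12, 14, 11, 19]; box-tests=9; leaf-entries=1; first=P0

== RESULT ==
9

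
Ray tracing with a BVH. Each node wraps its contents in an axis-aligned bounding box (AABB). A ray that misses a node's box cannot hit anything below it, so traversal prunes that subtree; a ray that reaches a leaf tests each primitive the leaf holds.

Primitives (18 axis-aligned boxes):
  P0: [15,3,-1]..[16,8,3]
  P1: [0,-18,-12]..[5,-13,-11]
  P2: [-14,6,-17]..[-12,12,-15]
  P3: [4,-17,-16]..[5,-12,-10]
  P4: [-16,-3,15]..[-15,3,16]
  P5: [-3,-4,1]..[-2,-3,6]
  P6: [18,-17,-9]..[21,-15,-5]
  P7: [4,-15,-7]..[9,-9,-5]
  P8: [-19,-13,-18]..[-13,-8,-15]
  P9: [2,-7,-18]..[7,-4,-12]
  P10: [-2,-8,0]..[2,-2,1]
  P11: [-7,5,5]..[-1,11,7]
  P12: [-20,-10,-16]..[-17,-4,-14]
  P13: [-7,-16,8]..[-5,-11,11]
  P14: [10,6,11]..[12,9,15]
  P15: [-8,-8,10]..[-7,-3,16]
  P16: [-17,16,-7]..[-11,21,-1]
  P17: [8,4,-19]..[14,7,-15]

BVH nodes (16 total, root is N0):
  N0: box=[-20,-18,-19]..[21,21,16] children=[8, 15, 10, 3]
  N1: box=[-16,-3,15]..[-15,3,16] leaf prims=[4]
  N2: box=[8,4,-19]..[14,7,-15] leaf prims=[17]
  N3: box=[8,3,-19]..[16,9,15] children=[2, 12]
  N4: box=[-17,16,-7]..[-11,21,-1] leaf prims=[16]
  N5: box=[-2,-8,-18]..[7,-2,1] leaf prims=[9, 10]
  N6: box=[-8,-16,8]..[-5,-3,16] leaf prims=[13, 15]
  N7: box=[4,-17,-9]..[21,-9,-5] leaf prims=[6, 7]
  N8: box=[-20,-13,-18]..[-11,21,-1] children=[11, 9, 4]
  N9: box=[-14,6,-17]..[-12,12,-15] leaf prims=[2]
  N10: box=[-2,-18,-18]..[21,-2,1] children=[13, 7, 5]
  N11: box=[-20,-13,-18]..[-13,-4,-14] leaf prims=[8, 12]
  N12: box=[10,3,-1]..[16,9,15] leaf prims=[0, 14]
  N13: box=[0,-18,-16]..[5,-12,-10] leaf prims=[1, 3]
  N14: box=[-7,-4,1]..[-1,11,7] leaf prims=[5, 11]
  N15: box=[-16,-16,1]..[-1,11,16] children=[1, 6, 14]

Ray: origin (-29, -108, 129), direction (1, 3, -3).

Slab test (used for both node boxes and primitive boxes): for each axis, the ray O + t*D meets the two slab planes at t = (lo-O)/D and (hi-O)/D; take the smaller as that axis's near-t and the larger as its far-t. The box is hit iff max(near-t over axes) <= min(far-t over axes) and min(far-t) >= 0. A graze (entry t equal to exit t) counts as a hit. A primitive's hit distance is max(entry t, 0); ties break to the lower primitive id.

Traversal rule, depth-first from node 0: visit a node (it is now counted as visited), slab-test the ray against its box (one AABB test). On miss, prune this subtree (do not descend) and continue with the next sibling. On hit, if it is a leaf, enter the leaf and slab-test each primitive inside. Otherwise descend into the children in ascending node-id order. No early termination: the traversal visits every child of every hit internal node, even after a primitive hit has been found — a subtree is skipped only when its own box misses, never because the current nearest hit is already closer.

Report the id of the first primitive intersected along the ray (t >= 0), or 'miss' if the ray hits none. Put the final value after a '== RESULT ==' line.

Trace the traversal:
N0 x:[9,50] y:[30,43] z:[113/3,148/3] -> hit [113/3,43], descend [3, 8, 10, 15]
  N3 x:[37,45] y:[37,39] z:[38,148/3] -> hit [38,39], descend [2, 12]
    N2 x:[37,43] y:[112/3,115/3] z:[48,148/3] -> miss, prune
    N12 x:[39,45] y:[37,39] z:[38,130/3] -> hit [39,39] leaf, test {P0(miss), P14@t=39}
  N8 x:[9,18] y:[95/3,43] z:[130/3,49] -> miss, prune
  N10 x:[27,50] y:[30,106/3] z:[128/3,49] -> miss, prune
  N15 x:[13,28] y:[92/3,119/3] z:[113/3,128/3] -> miss, prune

Summary -> nodes [0, 3, 2, 12, 8, 10, 15]; box-tests=7; leaf-entries=1; first=P14

== RESULT ==
14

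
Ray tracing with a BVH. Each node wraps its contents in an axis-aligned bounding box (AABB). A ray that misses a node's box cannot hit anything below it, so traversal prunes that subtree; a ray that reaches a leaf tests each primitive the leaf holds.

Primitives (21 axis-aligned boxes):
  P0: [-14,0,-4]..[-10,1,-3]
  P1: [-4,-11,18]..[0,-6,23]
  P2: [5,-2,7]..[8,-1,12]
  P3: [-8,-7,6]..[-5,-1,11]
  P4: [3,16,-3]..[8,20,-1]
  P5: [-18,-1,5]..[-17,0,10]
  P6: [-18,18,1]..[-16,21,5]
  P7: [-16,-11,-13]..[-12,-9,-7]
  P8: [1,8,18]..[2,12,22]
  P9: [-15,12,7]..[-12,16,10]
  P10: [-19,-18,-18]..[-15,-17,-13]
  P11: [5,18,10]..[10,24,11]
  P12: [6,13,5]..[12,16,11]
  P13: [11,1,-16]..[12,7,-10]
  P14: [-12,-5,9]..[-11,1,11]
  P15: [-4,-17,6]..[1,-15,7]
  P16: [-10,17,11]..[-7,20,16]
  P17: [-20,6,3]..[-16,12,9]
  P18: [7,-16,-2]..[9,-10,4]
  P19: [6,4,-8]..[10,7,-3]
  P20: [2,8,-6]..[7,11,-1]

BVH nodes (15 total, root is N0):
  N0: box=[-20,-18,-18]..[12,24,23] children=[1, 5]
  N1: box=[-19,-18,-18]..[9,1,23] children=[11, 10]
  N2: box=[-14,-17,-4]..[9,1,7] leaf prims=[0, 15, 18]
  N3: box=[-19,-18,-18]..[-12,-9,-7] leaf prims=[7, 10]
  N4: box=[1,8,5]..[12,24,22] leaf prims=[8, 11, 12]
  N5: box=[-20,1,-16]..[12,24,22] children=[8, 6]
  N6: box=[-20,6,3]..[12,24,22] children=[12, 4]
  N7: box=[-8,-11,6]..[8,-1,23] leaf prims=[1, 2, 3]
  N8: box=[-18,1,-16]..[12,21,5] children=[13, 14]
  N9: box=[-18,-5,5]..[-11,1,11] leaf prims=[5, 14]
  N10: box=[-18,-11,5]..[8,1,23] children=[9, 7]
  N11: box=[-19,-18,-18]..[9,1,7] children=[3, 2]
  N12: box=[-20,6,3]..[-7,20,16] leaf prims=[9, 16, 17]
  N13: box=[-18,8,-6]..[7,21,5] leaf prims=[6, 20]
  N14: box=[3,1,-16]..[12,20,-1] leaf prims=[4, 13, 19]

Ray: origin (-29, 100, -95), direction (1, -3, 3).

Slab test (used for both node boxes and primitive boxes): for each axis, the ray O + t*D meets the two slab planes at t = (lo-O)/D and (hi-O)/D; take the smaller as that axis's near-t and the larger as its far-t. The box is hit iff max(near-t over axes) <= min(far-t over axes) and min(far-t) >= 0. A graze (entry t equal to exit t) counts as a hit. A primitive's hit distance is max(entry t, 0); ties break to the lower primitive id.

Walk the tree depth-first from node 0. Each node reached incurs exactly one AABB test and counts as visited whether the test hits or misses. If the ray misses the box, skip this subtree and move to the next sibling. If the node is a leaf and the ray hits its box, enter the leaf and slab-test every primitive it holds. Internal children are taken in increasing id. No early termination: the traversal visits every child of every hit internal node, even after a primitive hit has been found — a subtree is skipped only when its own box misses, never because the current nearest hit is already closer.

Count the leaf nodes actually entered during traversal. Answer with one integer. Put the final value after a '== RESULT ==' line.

Traverse from the root:
N0 x:[9,41] y:[76/3,118/3] z:[77/3,118/3] -> hit [77/3,118/3], descend [1, 5]
  N1 x:[10,38] y:[33,118/3] z:[77/3,118/3] -> hit [33,38], descend [10, 11]
    N10 x:[11,37] y:[33,37] z:[100/3,118/3] -> hit [100/3,37], descend [7, 9]
      N7 x:[21,37] y:[101/3,37] z:[101/3,118/3] -> hit [101/3,37] leaf, test {P1(miss), P2@t=34, P3(miss)}
      N9 x:[11,18] y:[33,35] z:[100/3,106/3] -> miss, prune
    N11 x:[10,38] y:[33,118/3] z:[77/3,34] -> hit [33,34], descend [2, 3]
      N2 x:[15,38] y:[33,39] z:[91/3,34] -> hit [33,34] leaf, test {P0(miss), P15(miss), P18(miss)}
      N3 x:[10,17] y:[109/3,118/3] z:[77/3,88/3] -> miss, prune
  N5 x:[9,41] y:[76/3,33] z:[79/3,39] -> hit [79/3,33], descend [6, 8]
    N6 x:[9,41] y:[76/3,94/3] z:[98/3,39] -> miss, prune
    N8 x:[11,41] y:[79/3,33] z:[79/3,100/3] -> hit [79/3,33], descend [13, 14]
      N13 x:[11,36] y:[79/3,92/3] z:[89/3,100/3] -> hit [89/3,92/3] leaf, test {P6(miss), P20(miss)}
      N14 x:[32,41] y:[80/3,33] z:[79/3,94/3] -> miss, prune

13 AABB tests over nodes [0, 1, 10, 7, 9, 11, 2, 3, 5, 6, 8, 13, 14]; 3 leaves entered; closest P2.

== RESULT ==
3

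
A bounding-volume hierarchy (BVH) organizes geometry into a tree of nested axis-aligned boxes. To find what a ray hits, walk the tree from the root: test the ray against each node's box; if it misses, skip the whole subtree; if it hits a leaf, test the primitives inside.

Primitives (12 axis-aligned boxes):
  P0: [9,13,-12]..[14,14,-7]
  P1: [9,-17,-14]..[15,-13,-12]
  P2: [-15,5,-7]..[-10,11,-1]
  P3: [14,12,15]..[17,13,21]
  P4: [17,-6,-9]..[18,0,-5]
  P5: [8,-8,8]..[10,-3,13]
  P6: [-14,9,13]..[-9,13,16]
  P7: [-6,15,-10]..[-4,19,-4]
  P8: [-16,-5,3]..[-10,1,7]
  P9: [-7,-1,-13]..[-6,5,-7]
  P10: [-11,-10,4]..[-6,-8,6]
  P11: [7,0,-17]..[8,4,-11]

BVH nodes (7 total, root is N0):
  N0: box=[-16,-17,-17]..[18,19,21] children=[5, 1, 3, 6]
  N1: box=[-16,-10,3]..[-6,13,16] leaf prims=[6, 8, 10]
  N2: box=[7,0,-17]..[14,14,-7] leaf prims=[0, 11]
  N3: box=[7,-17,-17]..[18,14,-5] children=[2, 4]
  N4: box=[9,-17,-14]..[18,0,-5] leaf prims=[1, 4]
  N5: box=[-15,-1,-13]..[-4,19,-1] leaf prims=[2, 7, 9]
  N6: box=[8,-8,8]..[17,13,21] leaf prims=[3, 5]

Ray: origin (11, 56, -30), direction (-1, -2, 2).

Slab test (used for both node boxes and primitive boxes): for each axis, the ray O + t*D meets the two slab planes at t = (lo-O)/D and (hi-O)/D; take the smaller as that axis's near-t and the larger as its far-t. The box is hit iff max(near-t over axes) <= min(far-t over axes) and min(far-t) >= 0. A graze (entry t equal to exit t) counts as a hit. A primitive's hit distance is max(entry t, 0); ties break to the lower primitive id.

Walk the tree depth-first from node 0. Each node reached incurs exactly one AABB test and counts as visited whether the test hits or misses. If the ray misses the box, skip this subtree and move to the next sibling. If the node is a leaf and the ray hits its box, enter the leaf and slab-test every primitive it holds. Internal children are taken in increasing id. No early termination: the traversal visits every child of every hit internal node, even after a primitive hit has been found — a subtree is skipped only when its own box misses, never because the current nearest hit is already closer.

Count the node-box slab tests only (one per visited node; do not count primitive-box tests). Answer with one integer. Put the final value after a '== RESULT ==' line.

Walk:
N0 x:[-7,27] y:[37/2,73/2] z:[13/2,51/2] -> hit [37/2,51/2], descend [1, 3, 5, 6]
  N1 x:[17,27] y:[43/2,33] z:[33/2,23] -> hit [43/2,23] leaf, test {P6@t=43/2, P8(miss), P10(miss)}
  N3 x:[-7,4] y:[21,73/2] z:[13/2,25/2] -> miss, prune
  N5 x:[15,26] y:[37/2,57/2] z:[17/2,29/2] -> miss, prune
  N6 x:[-6,3] y:[43/2,32] z:[19,51/2] -> miss, prune

5 AABB tests over nodes [0, 1, 3, 5, 6]; 1 leaf entered; closest P6.

== RESULT ==
5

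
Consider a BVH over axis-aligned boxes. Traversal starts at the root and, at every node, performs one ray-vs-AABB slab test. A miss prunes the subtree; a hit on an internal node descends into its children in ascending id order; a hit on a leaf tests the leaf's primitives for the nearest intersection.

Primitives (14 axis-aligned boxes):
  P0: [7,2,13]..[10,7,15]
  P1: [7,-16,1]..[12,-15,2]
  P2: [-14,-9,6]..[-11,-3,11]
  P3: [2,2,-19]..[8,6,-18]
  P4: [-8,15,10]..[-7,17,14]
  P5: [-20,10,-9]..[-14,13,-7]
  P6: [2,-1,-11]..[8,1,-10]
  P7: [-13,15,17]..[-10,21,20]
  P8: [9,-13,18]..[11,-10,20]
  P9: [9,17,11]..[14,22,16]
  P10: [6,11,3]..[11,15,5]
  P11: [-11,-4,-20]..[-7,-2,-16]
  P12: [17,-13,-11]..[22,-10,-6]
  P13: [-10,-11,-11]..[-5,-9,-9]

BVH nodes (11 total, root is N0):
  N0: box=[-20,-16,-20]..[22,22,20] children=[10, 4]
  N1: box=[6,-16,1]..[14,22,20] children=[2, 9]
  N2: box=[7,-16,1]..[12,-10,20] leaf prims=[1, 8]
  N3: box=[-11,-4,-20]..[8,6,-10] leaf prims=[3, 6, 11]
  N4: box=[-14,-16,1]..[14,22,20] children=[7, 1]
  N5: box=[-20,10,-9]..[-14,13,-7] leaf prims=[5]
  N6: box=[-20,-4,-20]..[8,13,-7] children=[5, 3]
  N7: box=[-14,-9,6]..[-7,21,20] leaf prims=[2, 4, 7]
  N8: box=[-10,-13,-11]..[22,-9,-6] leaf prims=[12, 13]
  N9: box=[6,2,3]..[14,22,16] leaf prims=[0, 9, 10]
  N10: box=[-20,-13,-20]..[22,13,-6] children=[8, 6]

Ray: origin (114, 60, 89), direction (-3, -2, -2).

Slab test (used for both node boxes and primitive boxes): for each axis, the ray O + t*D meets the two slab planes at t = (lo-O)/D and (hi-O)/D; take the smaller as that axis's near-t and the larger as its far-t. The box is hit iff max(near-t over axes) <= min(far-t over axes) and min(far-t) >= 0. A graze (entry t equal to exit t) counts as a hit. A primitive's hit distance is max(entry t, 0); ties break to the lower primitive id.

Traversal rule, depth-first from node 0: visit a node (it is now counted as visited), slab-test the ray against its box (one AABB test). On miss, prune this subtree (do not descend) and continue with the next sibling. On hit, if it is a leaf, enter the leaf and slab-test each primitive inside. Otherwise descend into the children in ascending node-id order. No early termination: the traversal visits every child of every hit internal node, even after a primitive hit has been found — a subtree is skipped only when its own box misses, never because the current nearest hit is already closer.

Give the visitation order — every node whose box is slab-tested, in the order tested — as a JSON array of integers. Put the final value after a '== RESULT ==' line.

Traverse from the root:
N0 x:[92/3,134/3] y:[19,38] z:[69/2,109/2] -> hit [69/2,38], descend [4, 10]
  N4 x:[100/3,128/3] y:[19,38] z:[69/2,44] -> hit [69/2,38], descend [1, 7]
    N1 x:[100/3,36] y:[19,38] z:[69/2,44] -> hit [69/2,36], descend [2, 9]
      N2 x:[34,107/3] y:[35,38] z:[69/2,44] -> hit [35,107/3] leaf, test {P1(miss), P8@t=35}
      N9 x:[100/3,36] y:[19,29] z:[73/2,43] -> miss, prune
    N7 x:[121/3,128/3] y:[39/2,69/2] z:[69/2,83/2] -> miss, prune
  N10 x:[92/3,134/3] y:[47/2,73/2] z:[95/2,109/2] -> miss, prune

Summary -> nodes [0, 4, 1, 2, 9, 7, 10]; box-tests=7; leaf-entries=1; first=P8

== RESULT ==
[0, 4, 1, 2, 9, 7, 10]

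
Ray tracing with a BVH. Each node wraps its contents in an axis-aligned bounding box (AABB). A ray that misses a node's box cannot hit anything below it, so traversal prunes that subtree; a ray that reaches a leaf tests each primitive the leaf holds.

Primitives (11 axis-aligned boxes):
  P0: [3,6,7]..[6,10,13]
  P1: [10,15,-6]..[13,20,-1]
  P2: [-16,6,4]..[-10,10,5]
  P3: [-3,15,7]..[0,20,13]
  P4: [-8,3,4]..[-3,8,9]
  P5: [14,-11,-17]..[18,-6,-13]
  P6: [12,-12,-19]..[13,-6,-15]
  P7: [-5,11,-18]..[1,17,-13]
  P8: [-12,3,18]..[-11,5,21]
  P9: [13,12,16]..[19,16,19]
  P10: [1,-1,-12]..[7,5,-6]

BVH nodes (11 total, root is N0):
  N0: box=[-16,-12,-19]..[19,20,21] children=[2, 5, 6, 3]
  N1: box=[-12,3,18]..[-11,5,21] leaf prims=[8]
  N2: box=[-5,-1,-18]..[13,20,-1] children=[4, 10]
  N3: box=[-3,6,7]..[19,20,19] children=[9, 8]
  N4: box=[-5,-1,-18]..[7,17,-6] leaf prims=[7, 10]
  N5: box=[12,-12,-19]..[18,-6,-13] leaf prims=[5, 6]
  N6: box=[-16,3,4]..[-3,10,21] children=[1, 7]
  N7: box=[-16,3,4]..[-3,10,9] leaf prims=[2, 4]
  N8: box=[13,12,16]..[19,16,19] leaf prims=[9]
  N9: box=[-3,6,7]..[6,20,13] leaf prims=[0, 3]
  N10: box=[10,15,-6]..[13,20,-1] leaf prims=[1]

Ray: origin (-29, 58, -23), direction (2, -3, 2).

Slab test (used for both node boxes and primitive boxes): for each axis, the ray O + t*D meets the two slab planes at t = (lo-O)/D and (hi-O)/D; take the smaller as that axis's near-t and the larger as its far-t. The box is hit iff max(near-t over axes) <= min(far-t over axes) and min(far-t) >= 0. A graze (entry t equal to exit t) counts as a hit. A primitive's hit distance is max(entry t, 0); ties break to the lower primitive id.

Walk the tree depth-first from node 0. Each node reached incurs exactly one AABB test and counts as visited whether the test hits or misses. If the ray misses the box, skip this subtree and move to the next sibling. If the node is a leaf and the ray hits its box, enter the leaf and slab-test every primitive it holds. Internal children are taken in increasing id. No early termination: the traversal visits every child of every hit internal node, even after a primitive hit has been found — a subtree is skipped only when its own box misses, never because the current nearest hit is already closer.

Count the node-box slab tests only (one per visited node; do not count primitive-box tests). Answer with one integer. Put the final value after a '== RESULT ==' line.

Traverse from the root:
N0 x:[13/2,24] y:[38/3,70/3] z:[2,22] -> hit [38/3,22], descend [2, 3, 5, 6]
  N2 x:[12,21] y:[38/3,59/3] z:[5/2,11] -> miss, prune
  N3 x:[13,24] y:[38/3,52/3] z:[15,21] -> hit [15,52/3], descend [8, 9]
    N8 x:[21,24] y:[14,46/3] z:[39/2,21] -> miss, prune
    N9 x:[13,35/2] y:[38/3,52/3] z:[15,18] -> hit [15,52/3] leaf, test {P0@t=16, P3(miss)}
  N5 x:[41/2,47/2] y:[64/3,70/3] z:[2,5] -> miss, prune
  N6 x:[13/2,13] y:[16,55/3] z:[27/2,22] -> miss, prune

7 AABB tests over nodes [0, 2, 3, 8, 9, 5, 6]; 1 leaf entered; closest P0.

== RESULT ==
7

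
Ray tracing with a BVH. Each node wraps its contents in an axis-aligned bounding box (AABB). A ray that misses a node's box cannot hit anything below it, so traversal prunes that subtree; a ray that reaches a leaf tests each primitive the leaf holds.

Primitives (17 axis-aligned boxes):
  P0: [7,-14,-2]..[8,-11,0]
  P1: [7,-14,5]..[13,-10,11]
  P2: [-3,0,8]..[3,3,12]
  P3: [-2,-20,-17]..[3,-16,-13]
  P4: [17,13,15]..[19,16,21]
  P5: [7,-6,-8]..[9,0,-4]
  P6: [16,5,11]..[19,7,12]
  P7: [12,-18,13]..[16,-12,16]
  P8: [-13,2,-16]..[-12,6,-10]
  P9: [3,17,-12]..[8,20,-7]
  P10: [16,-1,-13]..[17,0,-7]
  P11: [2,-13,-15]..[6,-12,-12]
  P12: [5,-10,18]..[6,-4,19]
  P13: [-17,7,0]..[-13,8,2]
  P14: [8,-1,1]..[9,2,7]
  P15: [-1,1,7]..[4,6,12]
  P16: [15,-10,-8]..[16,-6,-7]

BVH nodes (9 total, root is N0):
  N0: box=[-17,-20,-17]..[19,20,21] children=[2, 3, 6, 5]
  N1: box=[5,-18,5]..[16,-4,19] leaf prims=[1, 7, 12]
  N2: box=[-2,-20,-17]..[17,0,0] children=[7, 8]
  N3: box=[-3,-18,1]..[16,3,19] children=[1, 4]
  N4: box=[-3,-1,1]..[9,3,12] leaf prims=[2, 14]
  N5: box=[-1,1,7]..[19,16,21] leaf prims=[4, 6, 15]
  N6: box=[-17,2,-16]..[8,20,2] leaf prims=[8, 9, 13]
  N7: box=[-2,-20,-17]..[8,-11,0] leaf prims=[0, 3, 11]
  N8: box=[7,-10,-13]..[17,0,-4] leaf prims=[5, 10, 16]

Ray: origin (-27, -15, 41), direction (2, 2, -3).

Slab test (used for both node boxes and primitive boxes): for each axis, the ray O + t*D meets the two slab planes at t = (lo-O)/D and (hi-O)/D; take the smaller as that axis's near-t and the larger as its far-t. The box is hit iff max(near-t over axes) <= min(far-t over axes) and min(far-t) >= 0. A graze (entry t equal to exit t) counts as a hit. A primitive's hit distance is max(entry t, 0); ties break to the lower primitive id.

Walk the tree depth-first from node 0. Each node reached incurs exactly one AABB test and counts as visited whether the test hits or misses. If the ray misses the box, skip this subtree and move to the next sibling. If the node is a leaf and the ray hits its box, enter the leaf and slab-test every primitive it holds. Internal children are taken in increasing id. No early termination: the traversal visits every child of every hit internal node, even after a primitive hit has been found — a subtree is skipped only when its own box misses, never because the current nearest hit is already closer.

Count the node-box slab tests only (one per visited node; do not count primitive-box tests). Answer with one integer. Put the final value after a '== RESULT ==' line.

Walk:
N0 x:[5,23] y:[-5/2,35/2] z:[20/3,58/3] -> hit [20/3,35/2], descend [2, 3, 5, 6]
  N2 x:[25/2,22] y:[-5/2,15/2] z:[41/3,58/3] -> miss, prune
  N3 x:[12,43/2] y:[-3/2,9] z:[22/3,40/3] -> miss, prune
  N5 x:[13,23] y:[8,31/2] z:[20/3,34/3] -> miss, prune
  N6 x:[5,35/2] y:[17/2,35/2] z:[13,19] -> hit [13,35/2] leaf, test {P8(miss), P9@t=16, P13(miss)}

Summary -> nodes [0, 2, 3, 5, 6]; box-tests=5; leaf-entries=1; first=P9

== RESULT ==
5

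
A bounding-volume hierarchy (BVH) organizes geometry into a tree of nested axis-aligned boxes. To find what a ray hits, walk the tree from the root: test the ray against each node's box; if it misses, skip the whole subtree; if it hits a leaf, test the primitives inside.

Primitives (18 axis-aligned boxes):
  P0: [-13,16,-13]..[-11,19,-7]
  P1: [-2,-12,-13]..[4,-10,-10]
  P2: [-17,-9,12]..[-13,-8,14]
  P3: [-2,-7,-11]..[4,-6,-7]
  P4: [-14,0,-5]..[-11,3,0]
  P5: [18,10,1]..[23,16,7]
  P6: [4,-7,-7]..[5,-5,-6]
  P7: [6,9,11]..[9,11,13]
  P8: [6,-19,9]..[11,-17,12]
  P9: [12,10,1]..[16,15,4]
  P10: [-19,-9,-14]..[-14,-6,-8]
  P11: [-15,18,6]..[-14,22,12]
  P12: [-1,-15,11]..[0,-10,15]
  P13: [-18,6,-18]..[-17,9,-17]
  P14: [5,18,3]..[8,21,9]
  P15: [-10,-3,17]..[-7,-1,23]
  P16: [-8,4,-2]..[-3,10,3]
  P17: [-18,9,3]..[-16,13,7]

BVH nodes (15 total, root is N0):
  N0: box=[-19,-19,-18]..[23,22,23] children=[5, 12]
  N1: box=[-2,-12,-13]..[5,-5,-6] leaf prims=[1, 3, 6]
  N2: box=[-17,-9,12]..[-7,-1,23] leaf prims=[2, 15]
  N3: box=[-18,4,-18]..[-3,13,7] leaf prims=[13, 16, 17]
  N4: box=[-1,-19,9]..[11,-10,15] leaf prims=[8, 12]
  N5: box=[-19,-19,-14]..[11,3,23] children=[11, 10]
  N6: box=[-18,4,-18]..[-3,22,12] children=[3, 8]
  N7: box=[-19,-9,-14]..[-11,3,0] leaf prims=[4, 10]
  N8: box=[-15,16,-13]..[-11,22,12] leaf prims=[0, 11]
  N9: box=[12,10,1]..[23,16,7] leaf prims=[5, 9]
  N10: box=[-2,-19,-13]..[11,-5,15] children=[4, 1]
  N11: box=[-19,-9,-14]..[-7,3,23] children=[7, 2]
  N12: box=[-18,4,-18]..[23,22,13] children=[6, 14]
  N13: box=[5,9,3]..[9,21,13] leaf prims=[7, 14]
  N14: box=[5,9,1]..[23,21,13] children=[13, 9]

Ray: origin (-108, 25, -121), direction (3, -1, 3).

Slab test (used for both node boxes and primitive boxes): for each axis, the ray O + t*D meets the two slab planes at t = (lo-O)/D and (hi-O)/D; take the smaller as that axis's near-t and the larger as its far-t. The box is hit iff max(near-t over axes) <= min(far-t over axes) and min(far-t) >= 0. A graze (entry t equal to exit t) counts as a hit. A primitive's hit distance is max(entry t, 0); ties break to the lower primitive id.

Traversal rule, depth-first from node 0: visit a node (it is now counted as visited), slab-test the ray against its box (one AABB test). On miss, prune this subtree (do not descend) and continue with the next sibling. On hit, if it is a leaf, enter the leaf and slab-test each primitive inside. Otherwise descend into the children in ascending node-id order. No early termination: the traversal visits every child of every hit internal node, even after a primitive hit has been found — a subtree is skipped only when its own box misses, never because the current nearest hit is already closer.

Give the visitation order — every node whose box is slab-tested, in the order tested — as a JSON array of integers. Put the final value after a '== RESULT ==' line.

Walk:
N0 x:[89/3,131/3] y:[3,44] z:[103/3,48] -> hit [103/3,131/3], descend [5, 12]
  N5 x:[89/3,119/3] y:[22,44] z:[107/3,48] -> hit [107/3,119/3], descend [10, 11]
    N10 x:[106/3,119/3] y:[30,44] z:[36,136/3] -> hit [36,119/3], descend [1, 4]
      N1 x:[106/3,113/3] y:[30,37] z:[36,115/3] -> hit [36,37] leaf, test {P1@t=36, P3(miss), P6(miss)}
      N4 x:[107/3,119/3] y:[35,44] z:[130/3,136/3] -> miss, prune
    N11 x:[89/3,101/3] y:[22,34] z:[107/3,48] -> miss, prune
  N12 x:[30,131/3] y:[3,21] z:[103/3,134/3] -> miss, prune

Summary -> nodes [0, 5, 10, 1, 4, 11, 12]; box-tests=7; leaf-entries=1; first=P1

== RESULT ==
[0, 5, 10, 1, 4, 11, 12]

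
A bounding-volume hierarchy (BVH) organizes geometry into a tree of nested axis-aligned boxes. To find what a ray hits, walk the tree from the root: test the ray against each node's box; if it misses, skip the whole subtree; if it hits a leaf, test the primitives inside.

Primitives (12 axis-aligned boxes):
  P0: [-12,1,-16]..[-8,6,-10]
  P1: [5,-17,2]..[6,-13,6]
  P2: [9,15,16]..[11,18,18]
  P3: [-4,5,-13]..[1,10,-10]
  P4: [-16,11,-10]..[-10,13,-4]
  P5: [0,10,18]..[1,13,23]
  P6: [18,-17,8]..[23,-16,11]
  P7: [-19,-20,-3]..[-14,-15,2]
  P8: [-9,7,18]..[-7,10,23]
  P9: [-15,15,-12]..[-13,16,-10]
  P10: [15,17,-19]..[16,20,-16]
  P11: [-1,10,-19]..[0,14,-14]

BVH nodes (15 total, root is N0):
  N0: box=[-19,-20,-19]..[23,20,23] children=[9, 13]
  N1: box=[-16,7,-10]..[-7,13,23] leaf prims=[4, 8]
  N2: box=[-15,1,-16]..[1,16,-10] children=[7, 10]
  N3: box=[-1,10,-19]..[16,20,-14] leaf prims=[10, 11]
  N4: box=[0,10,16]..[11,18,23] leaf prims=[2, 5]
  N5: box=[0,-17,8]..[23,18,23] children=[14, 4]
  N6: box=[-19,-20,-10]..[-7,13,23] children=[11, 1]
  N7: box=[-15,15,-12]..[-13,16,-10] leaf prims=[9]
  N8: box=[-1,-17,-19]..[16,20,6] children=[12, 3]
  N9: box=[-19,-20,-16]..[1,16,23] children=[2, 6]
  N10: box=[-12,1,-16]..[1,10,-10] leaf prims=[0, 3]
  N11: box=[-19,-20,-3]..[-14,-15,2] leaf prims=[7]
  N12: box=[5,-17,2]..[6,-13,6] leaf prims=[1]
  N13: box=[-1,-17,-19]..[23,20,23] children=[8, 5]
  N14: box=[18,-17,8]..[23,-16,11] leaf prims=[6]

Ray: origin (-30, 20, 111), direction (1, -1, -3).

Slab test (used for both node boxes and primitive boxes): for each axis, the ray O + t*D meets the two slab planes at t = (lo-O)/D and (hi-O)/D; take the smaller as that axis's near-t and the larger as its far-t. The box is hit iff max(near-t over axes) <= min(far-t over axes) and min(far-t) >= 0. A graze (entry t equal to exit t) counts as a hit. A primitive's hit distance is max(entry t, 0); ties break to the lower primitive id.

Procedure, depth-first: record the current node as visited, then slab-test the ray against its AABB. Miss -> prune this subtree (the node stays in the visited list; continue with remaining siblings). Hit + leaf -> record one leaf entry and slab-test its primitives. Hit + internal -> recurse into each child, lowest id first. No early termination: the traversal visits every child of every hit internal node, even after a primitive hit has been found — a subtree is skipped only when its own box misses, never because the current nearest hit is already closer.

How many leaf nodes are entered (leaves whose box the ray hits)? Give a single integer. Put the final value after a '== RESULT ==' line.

Trace the traversal:
N0 x:[11,53] y:[0,40] z:[88/3,130/3] -> hit [88/3,40], descend [9, 13]
  N9 x:[11,31] y:[4,40] z:[88/3,127/3] -> hit [88/3,31], descend [2, 6]
    N2 x:[15,31] y:[4,19] z:[121/3,127/3] -> miss, prune
    N6 x:[11,23] y:[7,40] z:[88/3,121/3] -> miss, prune
  N13 x:[29,53] y:[0,37] z:[88/3,130/3] -> hit [88/3,37], descend [5, 8]
    N5 x:[30,53] y:[2,37] z:[88/3,103/3] -> hit [30,103/3], descend [4, 14]
      N4 x:[30,41] y:[2,10] z:[88/3,95/3] -> miss, prune
      N14 x:[48,53] y:[36,37] z:[100/3,103/3] -> miss, prune
    N8 x:[29,46] y:[0,37] z:[35,130/3] -> hit [35,37], descend [3, 12]
      N3 x:[29,46] y:[0,10] z:[125/3,130/3] -> miss, prune
      N12 x:[35,36] y:[33,37] z:[35,109/3] -> hit [35,36] leaf, test {P1@t=35}

Visited [0, 9, 2, 6, 13, 5, 4, 14, 8, 3, 12]. Tests: 11 box, 1 leaf. Nearest: P1.

== RESULT ==
1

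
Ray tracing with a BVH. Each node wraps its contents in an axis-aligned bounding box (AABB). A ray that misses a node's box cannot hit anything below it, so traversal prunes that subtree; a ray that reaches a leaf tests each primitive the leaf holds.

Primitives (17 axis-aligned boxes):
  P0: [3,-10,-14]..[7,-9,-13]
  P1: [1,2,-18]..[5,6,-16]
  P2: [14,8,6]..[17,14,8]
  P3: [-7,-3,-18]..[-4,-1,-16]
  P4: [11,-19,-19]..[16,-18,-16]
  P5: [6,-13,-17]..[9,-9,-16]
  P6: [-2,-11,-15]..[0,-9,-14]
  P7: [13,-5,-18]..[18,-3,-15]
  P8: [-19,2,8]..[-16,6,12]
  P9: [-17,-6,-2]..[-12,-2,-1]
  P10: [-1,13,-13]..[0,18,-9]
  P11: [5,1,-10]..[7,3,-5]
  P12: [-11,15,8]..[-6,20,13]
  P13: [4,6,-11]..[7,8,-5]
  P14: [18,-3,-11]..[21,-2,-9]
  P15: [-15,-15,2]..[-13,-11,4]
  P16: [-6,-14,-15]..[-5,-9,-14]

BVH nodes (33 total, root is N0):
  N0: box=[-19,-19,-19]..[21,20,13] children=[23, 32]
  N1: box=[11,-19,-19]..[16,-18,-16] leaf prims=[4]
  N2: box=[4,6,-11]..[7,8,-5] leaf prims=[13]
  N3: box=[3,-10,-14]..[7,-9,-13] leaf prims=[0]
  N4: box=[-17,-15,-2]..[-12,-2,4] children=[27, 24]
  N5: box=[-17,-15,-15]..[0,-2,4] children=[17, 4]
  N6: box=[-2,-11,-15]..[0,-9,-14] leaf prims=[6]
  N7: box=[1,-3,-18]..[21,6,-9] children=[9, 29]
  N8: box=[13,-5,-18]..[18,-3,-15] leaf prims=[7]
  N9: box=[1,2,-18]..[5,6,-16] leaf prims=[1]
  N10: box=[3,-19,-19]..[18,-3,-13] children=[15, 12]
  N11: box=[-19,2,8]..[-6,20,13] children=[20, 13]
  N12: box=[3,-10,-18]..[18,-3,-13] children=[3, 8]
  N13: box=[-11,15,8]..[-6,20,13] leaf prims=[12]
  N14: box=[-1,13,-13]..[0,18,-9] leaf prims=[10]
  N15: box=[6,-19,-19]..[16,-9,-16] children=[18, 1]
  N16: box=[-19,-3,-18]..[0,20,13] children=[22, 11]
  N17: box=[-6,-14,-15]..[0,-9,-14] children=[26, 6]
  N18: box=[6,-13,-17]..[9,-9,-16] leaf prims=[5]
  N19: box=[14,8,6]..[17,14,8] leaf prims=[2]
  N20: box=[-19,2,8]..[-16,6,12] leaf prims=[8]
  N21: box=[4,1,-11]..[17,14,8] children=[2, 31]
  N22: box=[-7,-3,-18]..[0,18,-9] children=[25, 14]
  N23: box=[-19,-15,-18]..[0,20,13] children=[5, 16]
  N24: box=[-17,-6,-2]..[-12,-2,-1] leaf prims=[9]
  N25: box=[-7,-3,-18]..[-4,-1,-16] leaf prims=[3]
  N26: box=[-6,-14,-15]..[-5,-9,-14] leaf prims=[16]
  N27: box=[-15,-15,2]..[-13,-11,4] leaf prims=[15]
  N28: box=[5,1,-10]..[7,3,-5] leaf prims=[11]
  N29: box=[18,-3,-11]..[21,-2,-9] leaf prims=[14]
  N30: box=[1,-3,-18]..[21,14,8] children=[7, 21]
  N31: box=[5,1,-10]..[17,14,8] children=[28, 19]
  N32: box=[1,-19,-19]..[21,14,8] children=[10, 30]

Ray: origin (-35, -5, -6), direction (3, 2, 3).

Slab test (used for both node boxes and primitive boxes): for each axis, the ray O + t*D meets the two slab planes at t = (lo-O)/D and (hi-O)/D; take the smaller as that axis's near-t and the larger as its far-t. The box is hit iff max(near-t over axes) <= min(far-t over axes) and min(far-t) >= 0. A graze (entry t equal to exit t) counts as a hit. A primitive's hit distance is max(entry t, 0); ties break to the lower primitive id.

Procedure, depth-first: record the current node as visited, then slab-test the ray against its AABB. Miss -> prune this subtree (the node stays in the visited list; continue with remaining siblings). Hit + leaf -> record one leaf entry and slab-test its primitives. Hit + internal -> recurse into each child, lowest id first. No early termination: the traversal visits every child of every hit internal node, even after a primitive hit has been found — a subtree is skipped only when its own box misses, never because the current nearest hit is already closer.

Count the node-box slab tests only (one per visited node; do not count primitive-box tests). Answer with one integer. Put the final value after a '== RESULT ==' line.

Trace the traversal:
N0 x:[16/3,56/3] y:[-7,25/2] z:[-13/3,19/3] -> hit [16/3,19/3], descend [23, 32]
  N23 x:[16/3,35/3] y:[-5,25/2] z:[-4,19/3] -> hit [16/3,19/3], descend [5, 16]
    N5 x:[6,35/3] y:[-5,3/2] z:[-3,10/3] -> miss, prune
    N16 x:[16/3,35/3] y:[1,25/2] z:[-4,19/3] -> hit [16/3,19/3], descend [11, 22]
      N11 x:[16/3,29/3] y:[7/2,25/2] z:[14/3,19/3] -> hit [16/3,19/3], descend [13, 20]
        N13 x:[8,29/3] y:[10,25/2] z:[14/3,19/3] -> miss, prune
        N20 x:[16/3,19/3] y:[7/2,11/2] z:[14/3,6] -> hit [16/3,11/2] leaf, test {P8@t=16/3}
      N22 x:[28/3,35/3] y:[1,23/2] z:[-4,-1] -> miss, prune
  N32 x:[12,56/3] y:[-7,19/2] z:[-13/3,14/3] -> miss, prune

order=[0, 23, 5, 16, 11, 13, 20, 22, 32]  |boxes|=9  |leaves|=1  hit=P8

== RESULT ==
9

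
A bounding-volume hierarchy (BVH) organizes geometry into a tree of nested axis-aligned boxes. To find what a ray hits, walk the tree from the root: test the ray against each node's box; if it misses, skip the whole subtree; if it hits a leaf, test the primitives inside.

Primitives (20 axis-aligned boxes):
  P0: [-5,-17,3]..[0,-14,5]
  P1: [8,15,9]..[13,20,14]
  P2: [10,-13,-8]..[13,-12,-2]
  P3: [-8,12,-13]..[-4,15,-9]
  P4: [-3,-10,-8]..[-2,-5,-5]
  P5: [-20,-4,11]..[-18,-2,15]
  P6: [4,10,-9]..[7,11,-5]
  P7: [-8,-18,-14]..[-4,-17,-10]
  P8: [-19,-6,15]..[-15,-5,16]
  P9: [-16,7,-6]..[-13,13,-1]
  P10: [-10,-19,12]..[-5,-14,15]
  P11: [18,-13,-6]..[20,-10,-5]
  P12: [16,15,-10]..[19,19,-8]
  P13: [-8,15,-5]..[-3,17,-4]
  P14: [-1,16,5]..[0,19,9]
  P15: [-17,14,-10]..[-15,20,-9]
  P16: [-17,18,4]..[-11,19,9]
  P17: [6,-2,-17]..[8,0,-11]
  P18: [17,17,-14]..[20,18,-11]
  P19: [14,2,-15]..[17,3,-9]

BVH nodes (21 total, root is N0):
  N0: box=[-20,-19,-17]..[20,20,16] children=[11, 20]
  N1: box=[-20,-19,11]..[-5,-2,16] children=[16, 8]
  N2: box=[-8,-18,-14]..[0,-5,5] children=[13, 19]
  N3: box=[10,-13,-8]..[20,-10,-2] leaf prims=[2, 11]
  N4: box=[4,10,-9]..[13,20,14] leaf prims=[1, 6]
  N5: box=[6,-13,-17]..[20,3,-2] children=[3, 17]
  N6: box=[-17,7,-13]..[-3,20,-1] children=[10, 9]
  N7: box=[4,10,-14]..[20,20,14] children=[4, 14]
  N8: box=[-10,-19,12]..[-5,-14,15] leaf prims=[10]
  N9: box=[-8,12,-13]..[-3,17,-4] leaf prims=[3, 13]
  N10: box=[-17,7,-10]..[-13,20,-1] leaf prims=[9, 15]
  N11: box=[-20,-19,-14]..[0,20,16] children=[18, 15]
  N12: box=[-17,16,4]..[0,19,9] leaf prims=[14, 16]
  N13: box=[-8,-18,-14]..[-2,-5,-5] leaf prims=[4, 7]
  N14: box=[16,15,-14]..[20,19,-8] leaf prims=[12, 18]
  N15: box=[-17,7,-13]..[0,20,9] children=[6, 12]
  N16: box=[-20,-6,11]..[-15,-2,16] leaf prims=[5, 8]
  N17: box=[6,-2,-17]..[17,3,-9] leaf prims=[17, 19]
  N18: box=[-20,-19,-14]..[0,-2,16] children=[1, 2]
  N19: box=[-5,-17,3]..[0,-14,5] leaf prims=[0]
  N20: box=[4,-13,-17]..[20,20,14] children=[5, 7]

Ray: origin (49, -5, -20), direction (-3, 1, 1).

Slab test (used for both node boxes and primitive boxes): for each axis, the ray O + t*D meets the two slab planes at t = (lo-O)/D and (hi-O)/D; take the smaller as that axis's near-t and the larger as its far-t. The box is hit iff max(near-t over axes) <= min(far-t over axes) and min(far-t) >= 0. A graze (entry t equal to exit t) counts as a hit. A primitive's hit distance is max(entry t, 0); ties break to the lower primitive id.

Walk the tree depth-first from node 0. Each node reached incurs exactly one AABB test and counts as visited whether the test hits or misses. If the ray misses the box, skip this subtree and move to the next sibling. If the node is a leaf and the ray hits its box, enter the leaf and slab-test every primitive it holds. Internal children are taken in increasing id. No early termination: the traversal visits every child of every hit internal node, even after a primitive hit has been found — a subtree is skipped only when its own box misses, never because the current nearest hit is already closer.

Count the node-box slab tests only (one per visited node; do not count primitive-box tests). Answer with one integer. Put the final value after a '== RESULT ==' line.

Walk:
N0 x:[29/3,23] y:[-14,25] z:[3,36] -> hit [29/3,23], descend [11, 20]
  N11 x:[49/3,23] y:[-14,25] z:[6,36] -> hit [49/3,23], descend [15, 18]
    N15 x:[49/3,22] y:[12,25] z:[7,29] -> hit [49/3,22], descend [6, 12]
      N6 x:[52/3,22] y:[12,25] z:[7,19] -> hit [52/3,19], descend [9, 10]
        N9 x:[52/3,19] y:[17,22] z:[7,16] -> miss, prune
        N10 x:[62/3,22] y:[12,25] z:[10,19] -> miss, prune
      N12 x:[49/3,22] y:[21,24] z:[24,29] -> miss, prune
    N18 x:[49/3,23] y:[-14,3] z:[6,36] -> miss, prune
  N20 x:[29/3,15] y:[-8,25] z:[3,34] -> hit [29/3,15], descend [5, 7]
    N5 x:[29/3,43/3] y:[-8,8] z:[3,18] -> miss, prune
    N7 x:[29/3,15] y:[15,25] z:[6,34] -> hit [15,15], descend [4, 14]
      N4 x:[12,15] y:[15,25] z:[11,34] -> hit [15,15] leaf, test {P1(miss), P6@t=15}
      N14 x:[29/3,11] y:[20,24] z:[6,12] -> miss, prune

order=[0, 11, 15, 6, 9, 10, 12, 18, 20, 5, 7, 4, 14]  |boxes|=13  |leaves|=1  hit=P6

== RESULT ==
13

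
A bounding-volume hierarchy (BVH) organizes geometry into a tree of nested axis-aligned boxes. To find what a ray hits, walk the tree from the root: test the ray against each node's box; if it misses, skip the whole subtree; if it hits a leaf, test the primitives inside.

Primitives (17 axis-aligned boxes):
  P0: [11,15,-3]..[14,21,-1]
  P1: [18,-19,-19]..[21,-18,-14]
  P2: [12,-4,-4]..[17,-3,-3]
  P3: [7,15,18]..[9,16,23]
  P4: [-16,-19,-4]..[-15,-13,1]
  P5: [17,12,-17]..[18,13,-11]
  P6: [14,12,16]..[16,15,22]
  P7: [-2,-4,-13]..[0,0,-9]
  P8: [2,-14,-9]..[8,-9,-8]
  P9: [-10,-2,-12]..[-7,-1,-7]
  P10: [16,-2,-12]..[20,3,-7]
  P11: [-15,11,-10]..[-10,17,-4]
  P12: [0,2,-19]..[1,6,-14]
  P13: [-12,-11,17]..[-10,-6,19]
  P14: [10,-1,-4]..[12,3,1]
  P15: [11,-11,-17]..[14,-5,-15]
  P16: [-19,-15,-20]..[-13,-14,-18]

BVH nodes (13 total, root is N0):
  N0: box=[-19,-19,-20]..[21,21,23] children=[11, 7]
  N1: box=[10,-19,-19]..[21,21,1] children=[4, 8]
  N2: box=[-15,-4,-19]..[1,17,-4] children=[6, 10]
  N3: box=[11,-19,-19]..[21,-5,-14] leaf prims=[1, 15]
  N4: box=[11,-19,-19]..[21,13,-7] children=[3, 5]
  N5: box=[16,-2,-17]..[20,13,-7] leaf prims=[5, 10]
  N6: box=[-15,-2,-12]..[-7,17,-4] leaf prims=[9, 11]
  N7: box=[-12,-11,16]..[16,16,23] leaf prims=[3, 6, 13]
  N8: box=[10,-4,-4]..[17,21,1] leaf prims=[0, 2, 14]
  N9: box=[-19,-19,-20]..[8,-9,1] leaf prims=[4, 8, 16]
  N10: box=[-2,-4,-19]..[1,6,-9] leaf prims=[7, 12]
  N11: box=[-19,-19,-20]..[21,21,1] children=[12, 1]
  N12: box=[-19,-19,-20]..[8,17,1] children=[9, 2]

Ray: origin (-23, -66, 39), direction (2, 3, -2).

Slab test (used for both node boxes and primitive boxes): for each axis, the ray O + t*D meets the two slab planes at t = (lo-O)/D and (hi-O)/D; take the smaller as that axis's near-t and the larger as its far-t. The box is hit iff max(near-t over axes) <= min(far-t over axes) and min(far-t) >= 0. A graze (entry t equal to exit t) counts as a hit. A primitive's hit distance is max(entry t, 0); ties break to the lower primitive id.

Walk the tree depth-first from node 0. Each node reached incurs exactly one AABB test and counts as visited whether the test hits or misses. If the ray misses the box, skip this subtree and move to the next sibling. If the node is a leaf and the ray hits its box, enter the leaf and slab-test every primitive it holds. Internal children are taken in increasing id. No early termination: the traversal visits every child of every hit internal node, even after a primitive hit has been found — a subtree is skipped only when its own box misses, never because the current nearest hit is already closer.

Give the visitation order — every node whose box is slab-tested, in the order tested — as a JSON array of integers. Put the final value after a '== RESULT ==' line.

Trace the traversal:
N0 x:[2,22] y:[47/3,29] z:[8,59/2] -> hit [47/3,22], descend [7, 11]
  N7 x:[11/2,39/2] y:[55/3,82/3] z:[8,23/2] -> miss, prune
  N11 x:[2,22] y:[47/3,29] z:[19,59/2] -> hit [19,22], descend [1, 12]
    N1 x:[33/2,22] y:[47/3,29] z:[19,29] -> hit [19,22], descend [4, 8]
      N4 x:[17,22] y:[47/3,79/3] z:[23,29] -> miss, prune
      N8 x:[33/2,20] y:[62/3,29] z:[19,43/2] -> miss, prune
    N12 x:[2,31/2] y:[47/3,83/3] z:[19,59/2] -> miss, prune

Summary -> nodes [0, 7, 11, 1, 4, 8, 12]; box-tests=7; leaf-entries=0; first=miss

== RESULT ==
[0, 7, 11, 1, 4, 8, 12]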